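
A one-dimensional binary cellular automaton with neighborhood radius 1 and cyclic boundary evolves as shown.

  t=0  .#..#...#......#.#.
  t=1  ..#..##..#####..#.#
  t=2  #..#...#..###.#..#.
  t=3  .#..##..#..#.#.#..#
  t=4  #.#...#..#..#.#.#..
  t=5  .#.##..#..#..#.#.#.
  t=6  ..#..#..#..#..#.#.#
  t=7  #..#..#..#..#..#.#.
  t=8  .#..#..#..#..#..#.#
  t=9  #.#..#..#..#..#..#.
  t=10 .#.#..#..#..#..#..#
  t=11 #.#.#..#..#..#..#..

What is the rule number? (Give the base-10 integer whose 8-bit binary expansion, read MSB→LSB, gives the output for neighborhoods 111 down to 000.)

  [7] ### => #  t=1,i=10
  [6] ##. => .  t=1,i=6
  [5] #.# => #  t=0,i=16
  [4] #.. => #  t=0,i=2
  [3] .## => .  t=1,i=5
  [2] .#. => .  t=0,i=1
  [1] ..# => .  t=0,i=0
  [0] ... => #  t=0,i=6
  bits 10110001 = 177

177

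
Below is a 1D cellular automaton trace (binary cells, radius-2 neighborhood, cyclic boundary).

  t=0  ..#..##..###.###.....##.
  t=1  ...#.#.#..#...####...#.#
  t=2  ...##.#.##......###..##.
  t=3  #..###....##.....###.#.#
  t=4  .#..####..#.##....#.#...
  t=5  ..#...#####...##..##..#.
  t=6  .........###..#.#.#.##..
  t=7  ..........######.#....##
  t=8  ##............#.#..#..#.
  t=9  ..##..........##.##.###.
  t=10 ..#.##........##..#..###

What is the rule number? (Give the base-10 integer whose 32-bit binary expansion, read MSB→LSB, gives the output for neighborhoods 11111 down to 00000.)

  ##### -> .   bit 31 = 0  t=5,i=8
  ####. -> #   bit 30 = 1  t=1,i=16
  ###.# -> .   bit 29 = 0  t=0,i=11
  ###.. -> #   bit 28 = 1  t=0,i=15
  ##.## -> .   bit 27 = 0  t=0,i=12
  ##.#. -> #   bit 26 = 1  t=2,i=5
  ##..# -> #   bit 25 = 1  t=0,i=7
  ##... -> #   bit 24 = 1  t=0,i=16
  #.### -> .   bit 23 = 0  t=0,i=13
  #.##. -> .   bit 22 = 0  t=2,i=8
  #.#.# -> .   bit 21 = 0  t=1,i=5
  #.#.. -> .   bit 20 = 0  t=1,i=7
  #..## -> .   bit 19 = 0  t=0,i=4
  #..#. -> #   bit 18 = 1  t=1,i=9
  #...# -> .   bit 17 = 0  t=0,i=0
  #.... -> #   bit 16 = 1  t=0,i=17
  .#### -> .   bit 15 = 0  t=1,i=15
  .###. -> #   bit 14 = 1  t=0,i=10
  .##.# -> #   bit 13 = 1  t=2,i=4
  .##.. -> .   bit 12 = 0  t=0,i=6
  .#.## -> .   bit 11 = 0  t=2,i=7
  .#.#. -> #   bit 10 = 1  t=1,i=4
  .#..# -> #   bit 9 = 1  t=0,i=3
  .#... -> .   bit 8 = 0  t=1,i=0
  ..### -> .   bit 7 = 0  t=0,i=9
  ..##. -> #   bit 6 = 1  t=0,i=5
  ..#.# -> #   bit 5 = 1  t=1,i=3
  ..#.. -> .   bit 4 = 0  t=0,i=2
  ...## -> .   bit 3 = 0  t=0,i=20
  ...#. -> .   bit 2 = 0  t=0,i=1
  ....# -> .   bit 1 = 0  t=0,i=19
  ..... -> .   bit 0 = 0  t=0,i=18
  bits 01010111000001010110011001100000 = 1459971680

1459971680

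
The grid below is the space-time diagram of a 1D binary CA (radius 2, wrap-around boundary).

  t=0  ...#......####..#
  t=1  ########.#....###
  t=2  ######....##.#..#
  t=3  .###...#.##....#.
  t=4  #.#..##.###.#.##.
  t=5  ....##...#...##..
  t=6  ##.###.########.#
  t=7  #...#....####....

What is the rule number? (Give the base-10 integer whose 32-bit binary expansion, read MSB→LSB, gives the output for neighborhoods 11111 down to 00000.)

2186238301

  nb #####: next=#  (t=1,i=0, bit31=1)
  nb ####.: next=.  (t=0,i=12, bit30=0)
  nb ###.#: next=.  (t=1,i=7, bit29=0)
  nb ###..: next=.  (t=0,i=13, bit28=0)
  nb ##.##: next=.  (t=4,i=7, bit27=0)
  nb ##.#.: next=.  (t=1,i=8, bit26=0)
  nb ##..#: next=#  (t=0,i=14, bit25=1)
  nb ##...: next=.  (t=2,i=6, bit24=0)
  nb #.###: next=.  (t=4,i=8, bit23=0)
  nb #.##.: next=#  (t=3,i=9, bit22=1)
  nb #.#.#: next=.  (t=4,i=0, bit21=0)
  nb #.#..: next=.  (t=1,i=9, bit20=0)
  nb #..##: next=#  (t=2,i=15, bit19=1)
  nb #..#.: next=#  (t=0,i=15, bit18=1)
  nb #...#: next=#  (t=0,i=1, bit17=1)
  nb #....: next=#  (t=0,i=5, bit16=1)
  nb .####: next=.  (t=0,i=11, bit15=0)
  nb .###.: next=#  (t=3,i=2, bit14=1)
  nb .##.#: next=.  (t=2,i=11, bit13=0)
  nb .##..: next=#  (t=3,i=10, bit12=1)
  nb .#.##: next=#  (t=3,i=8, bit11=1)
  nb .#.#.: next=.  (t=4,i=1, bit10=0)
  nb .#..#: next=.  (t=2,i=14, bit9=0)
  nb .#...: next=#  (t=0,i=0, bit8=1)
  nb ..###: next=.  (t=0,i=10, bit7=0)
  nb ..##.: next=#  (t=2,i=10, bit6=1)
  nb ..#.#: next=.  (t=3,i=7, bit5=0)
  nb ..#..: next=#  (t=0,i=3, bit4=1)
  nb ...##: next=#  (t=0,i=9, bit3=1)
  nb ...#.: next=#  (t=0,i=2, bit2=1)
  nb ....#: next=.  (t=0,i=8, bit1=0)
  nb .....: next=#  (t=0,i=6, bit0=1)
  bits 10000010010011110101100101011101 = 2186238301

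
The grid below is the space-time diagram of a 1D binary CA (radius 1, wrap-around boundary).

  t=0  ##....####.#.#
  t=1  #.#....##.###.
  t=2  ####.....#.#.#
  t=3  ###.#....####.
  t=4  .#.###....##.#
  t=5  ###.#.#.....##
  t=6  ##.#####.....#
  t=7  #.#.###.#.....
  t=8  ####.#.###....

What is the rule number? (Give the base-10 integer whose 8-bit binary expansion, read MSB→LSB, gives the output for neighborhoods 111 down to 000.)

  nb ###: next=#  (t=0,i=0, bit7=1)
  nb ##.: next=.  (t=0,i=1, bit6=0)
  nb #.#: next=#  (t=0,i=10, bit5=1)
  nb #..: next=#  (t=0,i=2, bit4=1)
  nb .##: next=.  (t=0,i=6, bit3=0)
  nb .#.: next=#  (t=0,i=11, bit2=1)
  nb ..#: next=.  (t=0,i=5, bit1=0)
  nb ...: next=.  (t=0,i=3, bit0=0)
  bits 10110100 = 180

180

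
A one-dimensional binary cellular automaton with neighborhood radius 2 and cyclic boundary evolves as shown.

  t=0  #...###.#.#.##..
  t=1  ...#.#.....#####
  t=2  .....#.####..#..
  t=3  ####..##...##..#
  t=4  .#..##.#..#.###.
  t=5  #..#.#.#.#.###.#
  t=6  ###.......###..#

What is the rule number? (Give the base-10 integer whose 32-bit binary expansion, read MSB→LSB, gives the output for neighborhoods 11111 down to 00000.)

2195552267

  nb #####: next=#  (t=1,i=13, bit31=1)
  nb ####.: next=.  (t=1,i=14, bit30=0)
  nb ###.#: next=.  (t=0,i=6, bit29=0)
  nb ###..: next=.  (t=1,i=15, bit28=0)
  nb ##.##: next=.  (t=5,i=14, bit27=0)
  nb ##.#.: next=.  (t=0,i=7, bit26=0)
  nb ##..#: next=#  (t=0,i=14, bit25=1)
  nb ##...: next=.  (t=1,i=0, bit24=0)
  nb #.###: next=#  (t=2,i=7, bit23=1)
  nb #.##.: next=#  (t=0,i=12, bit22=1)
  nb #.#.#: next=.  (t=0,i=8, bit21=0)
  nb #.#..: next=#  (t=1,i=5, bit20=1)
  nb #..##: next=#  (t=3,i=5, bit19=1)
  nb #..#.: next=#  (t=0,i=15, bit18=1)
  nb #...#: next=.  (t=0,i=2, bit17=0)
  nb #....: next=#  (t=1,i=7, bit16=1)
  nb .####: next=.  (t=1,i=12, bit15=0)
  nb .###.: next=#  (t=0,i=5, bit14=1)
  nb .##.#: next=#  (t=4,i=5, bit13=1)
  nb .##..: next=#  (t=0,i=13, bit12=1)
  nb .#.##: next=#  (t=0,i=11, bit11=1)
  nb .#.#.: next=.  (t=0,i=9, bit10=0)
  nb .#..#: next=.  (t=4,i=2, bit9=0)
  nb .#...: next=.  (t=0,i=1, bit8=0)
  nb ..###: next=.  (t=0,i=4, bit7=0)
  nb ..##.: next=.  (t=3,i=6, bit6=0)
  nb ..#.#: next=.  (t=1,i=3, bit5=0)
  nb ..#..: next=.  (t=0,i=0, bit4=0)
  nb ...##: next=#  (t=0,i=3, bit3=1)
  nb ...#.: next=.  (t=1,i=2, bit2=0)
  nb ....#: next=#  (t=1,i=9, bit1=1)
  nb .....: next=#  (t=1,i=8, bit0=1)
  bits 10000010110111010111100000001011 = 2195552267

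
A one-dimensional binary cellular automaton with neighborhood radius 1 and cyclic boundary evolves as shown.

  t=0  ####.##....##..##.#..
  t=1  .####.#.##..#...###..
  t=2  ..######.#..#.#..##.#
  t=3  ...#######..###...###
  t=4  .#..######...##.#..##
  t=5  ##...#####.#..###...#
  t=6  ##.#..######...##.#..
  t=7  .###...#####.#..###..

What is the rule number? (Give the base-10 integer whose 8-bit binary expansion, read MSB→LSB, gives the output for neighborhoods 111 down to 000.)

  [7] ### => #  t=0,i=1
  [6] ##. => #  t=0,i=3
  [5] #.# => #  t=0,i=4
  [4] #.. => .  t=0,i=7
  [3] .## => .  t=0,i=0
  [2] .#. => #  t=0,i=18
  [1] ..# => .  t=0,i=10
  [0] ... => #  t=0,i=8
  bits 11100101 = 229

229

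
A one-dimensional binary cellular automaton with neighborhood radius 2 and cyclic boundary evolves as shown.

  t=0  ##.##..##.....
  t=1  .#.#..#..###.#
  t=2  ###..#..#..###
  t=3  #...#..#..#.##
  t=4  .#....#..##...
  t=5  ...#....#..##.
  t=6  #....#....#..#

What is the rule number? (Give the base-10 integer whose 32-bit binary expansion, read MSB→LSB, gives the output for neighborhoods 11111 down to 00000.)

  nb #####: next=#  (t=2,i=0, bit31=1)
  nb ####.: next=.  (t=2,i=1, bit30=0)
  nb ###.#: next=#  (t=1,i=11, bit29=1)
  nb ###..: next=.  (t=2,i=2, bit28=0)
  nb ##.##: next=.  (t=0,i=2, bit27=0)
  nb ##.#.: next=#  (t=1,i=12, bit26=1)
  nb ##..#: next=.  (t=0,i=5, bit25=0)
  nb ##...: next=#  (t=0,i=9, bit24=1)
  nb #.###: next=.  (t=3,i=12, bit23=0)
  nb #.##.: next=#  (t=0,i=3, bit22=1)
  nb #.#.#: next=#  (t=1,i=1, bit21=1)
  nb #.#..: next=.  (t=1,i=3, bit20=0)
  nb #..##: next=#  (t=0,i=6, bit19=1)
  nb #..#.: next=#  (t=1,i=5, bit18=1)
  nb #...#: next=.  (t=3,i=2, bit17=0)
  nb #....: next=#  (t=0,i=10, bit16=1)
  nb .####: next=#  (t=2,i=12, bit15=1)
  nb .###.: next=.  (t=1,i=10, bit14=0)
  nb .##.#: next=#  (t=0,i=1, bit13=1)
  nb .##..: next=.  (t=0,i=4, bit12=0)
  nb .#.##: next=.  (t=3,i=11, bit11=0)
  nb .#.#.: next=#  (t=1,i=0, bit10=1)
  nb .#..#: next=.  (t=1,i=4, bit9=0)
  nb .#...: next=.  (t=4,i=2, bit8=0)
  nb ..###: next=.  (t=1,i=9, bit7=0)
  nb ..##.: next=.  (t=0,i=0, bit6=0)
  nb ..#.#: next=#  (t=3,i=10, bit5=1)
  nb ..#..: next=.  (t=1,i=6, bit4=0)
  nb ...##: next=#  (t=0,i=13, bit3=1)
  nb ...#.: next=.  (t=3,i=3, bit2=0)
  nb ....#: next=.  (t=0,i=12, bit1=0)
  nb .....: next=#  (t=0,i=11, bit0=1)
  bits 10100101011011011010010000101001 = 2775426089

2775426089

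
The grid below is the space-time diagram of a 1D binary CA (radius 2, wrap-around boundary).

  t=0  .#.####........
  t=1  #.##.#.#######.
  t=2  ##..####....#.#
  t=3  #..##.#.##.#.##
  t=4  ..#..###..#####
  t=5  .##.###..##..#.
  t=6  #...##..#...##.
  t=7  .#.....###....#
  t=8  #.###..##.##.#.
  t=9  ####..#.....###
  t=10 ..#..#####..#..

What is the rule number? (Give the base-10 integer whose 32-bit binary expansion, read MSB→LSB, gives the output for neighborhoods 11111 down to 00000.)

  ##### -> .   bit 31 = 0  t=1,i=9
  ####. -> #   bit 30 = 1  t=0,i=5
  ###.# -> .   bit 29 = 0  t=1,i=13
  ###.. -> .   bit 28 = 0  t=0,i=6
  ##.## -> .   bit 27 = 0  t=5,i=3
  ##.#. -> #   bit 26 = 1  t=1,i=4
  ##..# -> .   bit 25 = 0  t=2,i=2
  ##... -> #   bit 24 = 1  t=0,i=7
  #.### -> #   bit 23 = 1  t=0,i=3
  #.##. -> .   bit 22 = 0  t=1,i=2
  #.#.# -> #   bit 21 = 1  t=1,i=0
  #.#.. -> .   bit 20 = 0  t=6,i=0
  #..## -> #   bit 19 = 1  t=2,i=3
  #..#. -> #   bit 18 = 1  t=4,i=1
  #...# -> .   bit 17 = 0  t=6,i=2
  #.... -> #   bit 16 = 1  t=0,i=8
  .#### -> .   bit 15 = 0  t=0,i=4
  .###. -> #   bit 14 = 1  t=2,i=0
  .##.# -> .   bit 13 = 0  t=1,i=3
  .##.. -> .   bit 12 = 0  t=5,i=10
  .#.## -> #   bit 11 = 1  t=0,i=2
  .#.#. -> #   bit 10 = 1  t=7,i=0
  .#..# -> .   bit 9 = 0  t=4,i=3
  .#... -> #   bit 8 = 1  t=6,i=1
  ..### -> #   bit 7 = 1  t=2,i=4
  ..##. -> .   bit 6 = 0  t=3,i=3
  ..#.# -> .   bit 5 = 0  t=0,i=1
  ..#.. -> #   bit 4 = 1  t=4,i=2
  ...## -> .   bit 3 = 0  t=6,i=3
  ...#. -> #   bit 2 = 1  t=0,i=0
  ....# -> .   bit 1 = 0  t=0,i=14
  ..... -> #   bit 0 = 1  t=0,i=9
  bits 01000101101011010100110110010101 = 1168985493

1168985493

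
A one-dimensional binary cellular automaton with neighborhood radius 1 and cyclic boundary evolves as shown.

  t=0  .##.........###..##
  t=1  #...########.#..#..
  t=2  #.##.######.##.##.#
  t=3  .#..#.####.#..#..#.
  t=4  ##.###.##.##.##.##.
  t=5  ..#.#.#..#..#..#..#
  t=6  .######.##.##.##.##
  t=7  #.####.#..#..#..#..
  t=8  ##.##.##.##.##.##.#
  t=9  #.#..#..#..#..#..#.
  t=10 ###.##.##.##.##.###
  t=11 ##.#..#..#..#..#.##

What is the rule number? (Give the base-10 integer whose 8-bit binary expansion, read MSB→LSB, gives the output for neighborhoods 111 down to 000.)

167

  nb ###: next=#  (t=0,i=13, bit7=1)
  nb ##.: next=.  (t=0,i=2, bit6=0)
  nb #.#: next=#  (t=0,i=0, bit5=1)
  nb #..: next=.  (t=0,i=3, bit4=0)
  nb .##: next=.  (t=0,i=1, bit3=0)
  nb .#.: next=#  (t=1,i=0, bit2=1)
  nb ..#: next=#  (t=0,i=11, bit1=1)
  nb ...: next=#  (t=0,i=4, bit0=1)
  bits 10100111 = 167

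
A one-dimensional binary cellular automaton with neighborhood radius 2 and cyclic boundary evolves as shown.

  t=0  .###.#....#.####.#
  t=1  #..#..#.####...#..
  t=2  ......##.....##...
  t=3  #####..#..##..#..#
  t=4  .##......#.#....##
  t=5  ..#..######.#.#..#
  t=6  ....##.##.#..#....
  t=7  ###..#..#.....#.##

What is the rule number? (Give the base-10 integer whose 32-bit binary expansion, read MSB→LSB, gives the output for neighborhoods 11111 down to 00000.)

2685025703

  [31] ##### => #  t=3,i=1
  [30] ####. => .  t=0,i=14
  [29] ###.# => #  t=0,i=3
  [28] ###.. => .  t=1,i=11
  [27] ##.## => .  t=4,i=0
  [26] ##.#. => .  t=0,i=4
  [25] ##..# => .  t=3,i=5
  [24] ##... => .  t=1,i=12
  [23] #.### => .  t=0,i=1
  [22] #.##. => .  t=4,i=1
  [21] #.#.# => .  t=0,i=17
  [20] #.#.. => .  t=0,i=5
  [19] #..## => #  t=3,i=9
  [18] #..#. => .  t=1,i=2
  [17] #...# => #  t=1,i=13
  [16] #.... => .  t=0,i=7
  [15] .#### => .  t=0,i=13
  [14] .###. => .  t=0,i=2
  [13] .##.# => #  t=4,i=17
  [12] .##.. => #  t=2,i=7
  [11] .#.## => #  t=0,i=0
  [10] .#.#. => #  t=4,i=10
  [9] .#..# => .  t=1,i=1
  [8] .#... => #  t=0,i=6
  [7] ..### => #  t=3,i=17
  [6] ..##. => .  t=2,i=6
  [5] ..#.# => #  t=0,i=10
  [4] ..#.. => .  t=1,i=0
  [3] ...## => .  t=2,i=5
  [2] ...#. => #  t=0,i=9
  [1] ....# => #  t=0,i=8
  [0] ..... => #  t=2,i=0
  bits 10100000000010100011110110100111 = 2685025703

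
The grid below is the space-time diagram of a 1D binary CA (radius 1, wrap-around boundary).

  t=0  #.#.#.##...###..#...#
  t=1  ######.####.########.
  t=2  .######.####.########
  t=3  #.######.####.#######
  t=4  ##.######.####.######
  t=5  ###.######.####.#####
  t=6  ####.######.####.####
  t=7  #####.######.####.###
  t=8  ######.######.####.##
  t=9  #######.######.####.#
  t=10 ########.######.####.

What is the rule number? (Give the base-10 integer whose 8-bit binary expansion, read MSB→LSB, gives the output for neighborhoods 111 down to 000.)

247

  nb ###: next=#  (t=0,i=12, bit7=1)
  nb ##.: next=#  (t=0,i=0, bit6=1)
  nb #.#: next=#  (t=0,i=1, bit5=1)
  nb #..: next=#  (t=0,i=8, bit4=1)
  nb .##: next=.  (t=0,i=6, bit3=0)
  nb .#.: next=#  (t=0,i=2, bit2=1)
  nb ..#: next=#  (t=0,i=10, bit1=1)
  nb ...: next=#  (t=0,i=9, bit0=1)
  bits 11110111 = 247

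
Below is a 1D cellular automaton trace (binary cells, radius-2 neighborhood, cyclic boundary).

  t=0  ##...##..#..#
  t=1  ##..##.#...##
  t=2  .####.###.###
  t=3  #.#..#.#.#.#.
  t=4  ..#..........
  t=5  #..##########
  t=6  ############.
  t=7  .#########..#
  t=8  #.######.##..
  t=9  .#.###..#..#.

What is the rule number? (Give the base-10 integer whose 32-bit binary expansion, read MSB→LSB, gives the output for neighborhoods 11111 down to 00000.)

2652490187

  ##### -> #   bit 31 = 1  t=5,i=5
  ####. -> .   bit 30 = 0  t=1,i=0
  ###.# -> .   bit 29 = 0  t=2,i=4
  ###.. -> #   bit 28 = 1  t=0,i=1
  ##.## -> #   bit 27 = 1  t=2,i=0
  ##.#. -> #   bit 26 = 1  t=1,i=6
  ##..# -> #   bit 25 = 1  t=0,i=7
  ##... -> .   bit 24 = 0  t=0,i=2
  #.### -> .   bit 23 = 0  t=2,i=1
  #.##. -> .   bit 22 = 0  t=8,i=9
  #.#.# -> .   bit 21 = 0  t=3,i=0
  #.#.. -> #   bit 20 = 1  t=1,i=7
  #..## -> #   bit 19 = 1  t=0,i=11
  #..#. -> .   bit 18 = 0  t=0,i=8
  #...# -> .   bit 17 = 0  t=0,i=3
  #.... -> #   bit 16 = 1  t=4,i=4
  .#### -> #   bit 15 = 1  t=1,i=12
  .###. -> #   bit 14 = 1  t=0,i=0
  .##.# -> .   bit 13 = 0  t=1,i=5
  .##.. -> .   bit 12 = 0  t=0,i=6
  .#.## -> #   bit 11 = 1  t=7,i=0
  .#.#. -> .   bit 10 = 0  t=3,i=1
  .#..# -> .   bit 9 = 0  t=0,i=10
  .#... -> #   bit 8 = 1  t=1,i=8
  ..### -> #   bit 7 = 1  t=0,i=12
  ..##. -> #   bit 6 = 1  t=0,i=5
  ..#.# -> .   bit 5 = 0  t=3,i=5
  ..#.. -> .   bit 4 = 0  t=0,i=9
  ...## -> #   bit 3 = 1  t=0,i=4
  ...#. -> .   bit 2 = 0  t=4,i=1
  ....# -> #   bit 1 = 1  t=4,i=0
  ..... -> #   bit 0 = 1  t=4,i=5
  bits 10011110000110011100100111001011 = 2652490187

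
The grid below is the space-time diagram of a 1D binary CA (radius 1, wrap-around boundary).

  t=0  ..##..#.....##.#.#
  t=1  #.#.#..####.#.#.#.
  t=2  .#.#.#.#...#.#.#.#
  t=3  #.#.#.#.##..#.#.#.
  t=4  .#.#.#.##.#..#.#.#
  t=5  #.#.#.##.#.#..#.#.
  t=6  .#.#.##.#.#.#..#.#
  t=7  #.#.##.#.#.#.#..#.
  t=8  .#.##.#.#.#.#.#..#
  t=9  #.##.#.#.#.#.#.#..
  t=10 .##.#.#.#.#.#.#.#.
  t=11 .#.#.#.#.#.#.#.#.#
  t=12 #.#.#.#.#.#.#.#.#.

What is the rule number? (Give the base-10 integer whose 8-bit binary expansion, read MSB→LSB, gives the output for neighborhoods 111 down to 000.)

  [7] ### => .  t=1,i=8
  [6] ##. => .  t=0,i=3
  [5] #.# => #  t=0,i=14
  [4] #.. => #  t=0,i=0
  [3] .## => #  t=0,i=2
  [2] .#. => .  t=0,i=6
  [1] ..# => .  t=0,i=1
  [0] ... => #  t=0,i=8
  bits 00111001 = 57

57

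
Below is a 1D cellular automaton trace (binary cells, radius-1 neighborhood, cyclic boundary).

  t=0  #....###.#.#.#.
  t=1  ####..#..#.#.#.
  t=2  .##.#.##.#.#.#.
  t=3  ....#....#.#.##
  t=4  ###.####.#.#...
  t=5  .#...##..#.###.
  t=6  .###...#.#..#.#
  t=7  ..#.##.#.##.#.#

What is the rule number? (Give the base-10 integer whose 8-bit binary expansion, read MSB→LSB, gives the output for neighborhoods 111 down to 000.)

149

  nb ###: next=#  (t=0,i=6, bit7=1)
  nb ##.: next=.  (t=0,i=7, bit6=0)
  nb #.#: next=.  (t=0,i=8, bit5=0)
  nb #..: next=#  (t=0,i=1, bit4=1)
  nb .##: next=.  (t=0,i=5, bit3=0)
  nb .#.: next=#  (t=0,i=0, bit2=1)
  nb ..#: next=.  (t=0,i=4, bit1=0)
  nb ...: next=#  (t=0,i=2, bit0=1)
  bits 10010101 = 149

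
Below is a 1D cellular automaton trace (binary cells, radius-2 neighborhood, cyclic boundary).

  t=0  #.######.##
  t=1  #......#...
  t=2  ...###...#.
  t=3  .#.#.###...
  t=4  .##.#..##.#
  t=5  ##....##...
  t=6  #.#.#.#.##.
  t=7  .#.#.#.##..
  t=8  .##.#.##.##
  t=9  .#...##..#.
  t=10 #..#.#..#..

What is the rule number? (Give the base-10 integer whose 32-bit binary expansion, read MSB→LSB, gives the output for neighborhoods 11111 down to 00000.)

  [31] ##### => .  t=0,i=4
  [30] ####. => .  t=0,i=6
  [29] ###.# => #  t=0,i=0
  [28] ###.. => #  t=2,i=5
  [27] ##.## => .  t=0,i=1
  [26] ##.#. => .  t=4,i=3
  [25] ##..# => .  t=9,i=7
  [24] ##... => #  t=2,i=6
  [23] #.### => .  t=0,i=2
  [22] #.##. => #  t=4,i=1
  [21] #.#.# => .  t=3,i=3
  [20] #.#.. => .  t=4,i=4
  [19] #..## => #  t=4,i=6
  [18] #..#. => #  t=9,i=0
  [17] #...# => #  t=1,i=9
  [16] #.... => .  t=1,i=2
  [15] .#### => .  t=0,i=3
  [14] .###. => .  t=0,i=10
  [13] .##.# => .  t=4,i=2
  [12] .##.. => .  t=5,i=1
  [11] .#.## => #  t=3,i=4
  [10] .#.#. => #  t=3,i=2
  [9] .#..# => .  t=4,i=5
  [8] .#... => .  t=1,i=1
  [7] ..### => #  t=2,i=3
  [6] ..##. => #  t=4,i=7
  [5] ..#.# => #  t=3,i=1
  [4] ..#.. => .  t=1,i=0
  [3] ...## => .  t=2,i=2
  [2] ...#. => .  t=1,i=6
  [1] ....# => #  t=1,i=5
  [0] ..... => #  t=1,i=3
  bits 00110001010011100000110011100011 = 827198691

827198691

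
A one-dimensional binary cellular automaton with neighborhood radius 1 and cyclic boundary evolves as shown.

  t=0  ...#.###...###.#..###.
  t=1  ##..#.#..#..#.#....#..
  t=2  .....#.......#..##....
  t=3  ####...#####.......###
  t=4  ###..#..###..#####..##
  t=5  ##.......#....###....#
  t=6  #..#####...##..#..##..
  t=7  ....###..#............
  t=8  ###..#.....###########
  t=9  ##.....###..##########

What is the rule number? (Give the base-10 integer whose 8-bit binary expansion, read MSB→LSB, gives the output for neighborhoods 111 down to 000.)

161

  nb ###: next=#  (t=0,i=6, bit7=1)
  nb ##.: next=.  (t=0,i=7, bit6=0)
  nb #.#: next=#  (t=0,i=4, bit5=1)
  nb #..: next=.  (t=0,i=8, bit4=0)
  nb .##: next=.  (t=0,i=5, bit3=0)
  nb .#.: next=.  (t=0,i=3, bit2=0)
  nb ..#: next=.  (t=0,i=2, bit1=0)
  nb ...: next=#  (t=0,i=0, bit0=1)
  bits 10100001 = 161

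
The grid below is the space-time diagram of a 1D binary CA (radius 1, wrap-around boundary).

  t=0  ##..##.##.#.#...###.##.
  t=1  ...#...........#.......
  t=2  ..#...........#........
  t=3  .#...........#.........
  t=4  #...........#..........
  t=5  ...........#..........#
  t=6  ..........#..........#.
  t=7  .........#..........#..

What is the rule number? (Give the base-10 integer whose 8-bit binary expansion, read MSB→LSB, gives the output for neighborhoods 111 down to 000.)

  nb ###: next=.  (t=0,i=17, bit7=0)
  nb ##.: next=.  (t=0,i=1, bit6=0)
  nb #.#: next=.  (t=0,i=6, bit5=0)
  nb #..: next=.  (t=0,i=2, bit4=0)
  nb .##: next=.  (t=0,i=0, bit3=0)
  nb .#.: next=.  (t=0,i=10, bit2=0)
  nb ..#: next=#  (t=0,i=3, bit1=1)
  nb ...: next=.  (t=0,i=14, bit0=0)
  bits 00000010 = 2

2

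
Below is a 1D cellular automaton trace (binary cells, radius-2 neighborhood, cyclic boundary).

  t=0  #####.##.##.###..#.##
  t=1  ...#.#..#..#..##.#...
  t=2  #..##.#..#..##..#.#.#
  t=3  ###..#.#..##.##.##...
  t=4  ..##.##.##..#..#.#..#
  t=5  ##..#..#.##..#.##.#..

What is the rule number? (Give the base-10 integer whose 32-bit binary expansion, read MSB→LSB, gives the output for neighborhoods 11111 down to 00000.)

1577588521

  #####|.  b31=0 t=0,i=0
  ####.|#  b30=1 t=0,i=3
  ###.#|.  b29=0 t=0,i=4
  ###..|#  b28=1 t=0,i=14
  ##.##|#  b27=1 t=0,i=5
  ##.#.|#  b26=1 t=1,i=16
  ##..#|#  b25=1 t=0,i=15
  ##...|.  b24=0 t=3,i=18
  #.###|.  b23=0 t=0,i=12
  #.##.|.  b22=0 t=0,i=6
  #.#.#|.  b21=0 t=2,i=18
  #.#..|.  b20=0 t=1,i=5
  #..##|#  b19=1 t=1,i=13
  #..#.|.  b18=0 t=0,i=16
  #...#|.  b17=0 t=3,i=19
  #....|.  b16=0 t=1,i=19
  .####|.  b15=0 t=0,i=20
  .###.|.  b14=0 t=0,i=13
  .##.#|.  b13=0 t=0,i=7
  .##..|#  b12=1 t=2,i=0
  .#.##|.  b11=0 t=0,i=18
  .#.#.|#  b10=1 t=1,i=4
  .#..#|#  b9=1 t=1,i=6
  .#...|#  b8=1 t=1,i=18
  ..###|.  b7=0 t=3,i=0
  ..##.|.  b6=0 t=1,i=14
  ..#.#|#  b5=1 t=0,i=17
  ..#..|.  b4=0 t=1,i=8
  ...##|#  b3=1 t=3,i=20
  ...#.|.  b2=0 t=1,i=2
  ....#|.  b1=0 t=1,i=1
  .....|#  b0=1 t=1,i=0
  bits 01011110000010000001011100101001 = 1577588521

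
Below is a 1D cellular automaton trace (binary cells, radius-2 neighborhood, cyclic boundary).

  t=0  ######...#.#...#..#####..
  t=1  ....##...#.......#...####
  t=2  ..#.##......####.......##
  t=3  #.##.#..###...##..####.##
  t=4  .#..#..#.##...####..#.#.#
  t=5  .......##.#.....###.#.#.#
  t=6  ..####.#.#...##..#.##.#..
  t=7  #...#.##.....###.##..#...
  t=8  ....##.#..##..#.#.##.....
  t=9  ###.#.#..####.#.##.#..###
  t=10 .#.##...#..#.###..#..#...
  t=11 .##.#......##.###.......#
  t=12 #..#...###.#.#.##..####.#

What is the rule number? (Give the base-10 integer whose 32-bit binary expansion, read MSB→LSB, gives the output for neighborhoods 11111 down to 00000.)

1579702371

  ##### -> .   bit 31 = 0  t=0,i=2
  ####. -> #   bit 30 = 1  t=0,i=4
  ###.# -> .   bit 29 = 0  t=3,i=0
  ###.. -> #   bit 28 = 1  t=0,i=5
  ##.## -> #   bit 27 = 1  t=3,i=1
  ##.#. -> #   bit 26 = 1  t=3,i=4
  ##..# -> #   bit 25 = 1  t=0,i=23
  ##... -> .   bit 24 = 0  t=0,i=6
  #.### -> .   bit 23 = 0  t=3,i=23
  #.##. -> .   bit 22 = 0  t=2,i=4
  #.#.# -> #   bit 21 = 1  t=4,i=22
  #.#.. -> .   bit 20 = 0  t=0,i=11
  #..## -> #   bit 19 = 1  t=0,i=17
  #..#. -> .   bit 18 = 0  t=2,i=1
  #...# -> .   bit 17 = 0  t=0,i=7
  #.... -> .   bit 16 = 0  t=1,i=1
  .#### -> .   bit 15 = 0  t=0,i=1
  .###. -> #   bit 14 = 1  t=3,i=9
  .##.# -> .   bit 13 = 0  t=3,i=3
  .##.. -> #   bit 12 = 1  t=1,i=5
  .#.## -> #   bit 11 = 1  t=2,i=3
  .#.#. -> .   bit 10 = 0  t=0,i=10
  .#..# -> .   bit 9 = 0  t=0,i=16
  .#... -> .   bit 8 = 0  t=0,i=12
  ..### -> .   bit 7 = 0  t=0,i=0
  ..##. -> #   bit 6 = 1  t=1,i=4
  ..#.# -> #   bit 5 = 1  t=0,i=9
  ..#.. -> .   bit 4 = 0  t=0,i=15
  ...## -> .   bit 3 = 0  t=1,i=3
  ...#. -> .   bit 2 = 0  t=0,i=8
  ....# -> #   bit 1 = 1  t=1,i=2
  ..... -> #   bit 0 = 1  t=1,i=12
  bits 01011110001010000101100001100011 = 1579702371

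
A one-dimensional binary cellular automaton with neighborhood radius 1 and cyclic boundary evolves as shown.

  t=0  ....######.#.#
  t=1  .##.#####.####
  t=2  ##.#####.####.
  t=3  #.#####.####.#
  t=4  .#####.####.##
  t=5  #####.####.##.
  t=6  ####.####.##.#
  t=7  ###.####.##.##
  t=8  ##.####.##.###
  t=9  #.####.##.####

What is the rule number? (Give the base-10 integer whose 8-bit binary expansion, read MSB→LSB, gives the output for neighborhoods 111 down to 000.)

173

  nb ###: next=#  (t=0,i=5, bit7=1)
  nb ##.: next=.  (t=0,i=9, bit6=0)
  nb #.#: next=#  (t=0,i=10, bit5=1)
  nb #..: next=.  (t=0,i=0, bit4=0)
  nb .##: next=#  (t=0,i=4, bit3=1)
  nb .#.: next=#  (t=0,i=11, bit2=1)
  nb ..#: next=.  (t=0,i=3, bit1=0)
  nb ...: next=#  (t=0,i=1, bit0=1)
  bits 10101101 = 173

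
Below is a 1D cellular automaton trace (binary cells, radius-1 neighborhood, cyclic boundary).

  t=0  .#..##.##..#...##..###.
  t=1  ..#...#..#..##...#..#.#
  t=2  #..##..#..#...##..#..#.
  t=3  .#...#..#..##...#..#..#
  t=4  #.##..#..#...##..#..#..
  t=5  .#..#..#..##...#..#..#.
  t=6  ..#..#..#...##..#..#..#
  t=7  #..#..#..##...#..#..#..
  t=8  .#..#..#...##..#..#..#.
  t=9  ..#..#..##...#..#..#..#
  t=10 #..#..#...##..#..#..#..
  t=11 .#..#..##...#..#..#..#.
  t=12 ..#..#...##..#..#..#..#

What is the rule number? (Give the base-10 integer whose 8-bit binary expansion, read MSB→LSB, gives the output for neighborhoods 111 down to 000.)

  ###|#  b7=1 t=0,i=20
  ##.|.  b6=0 t=0,i=5
  #.#|#  b5=1 t=0,i=6
  #..|#  b4=1 t=0,i=2
  .##|.  b3=0 t=0,i=4
  .#.|.  b2=0 t=0,i=1
  ..#|.  b1=0 t=0,i=0
  ...|#  b0=1 t=0,i=13
  bits 10110001 = 177

177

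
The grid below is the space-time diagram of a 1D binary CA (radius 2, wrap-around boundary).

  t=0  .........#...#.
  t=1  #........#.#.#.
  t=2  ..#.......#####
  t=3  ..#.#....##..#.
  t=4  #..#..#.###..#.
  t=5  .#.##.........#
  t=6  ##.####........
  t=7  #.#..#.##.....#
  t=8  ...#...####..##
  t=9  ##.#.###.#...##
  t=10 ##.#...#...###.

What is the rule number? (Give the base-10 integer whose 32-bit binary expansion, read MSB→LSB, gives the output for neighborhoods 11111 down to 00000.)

  #####|.  b31=0 t=2,i=12
  ####.|#  b30=1 t=2,i=13
  ###.#|#  b29=1 t=9,i=1
  ###..|.  b28=0 t=2,i=14
  ##.##|#  b27=1 t=6,i=2
  ##.#.|.  b26=0 t=7,i=1
  ##..#|.  b25=0 t=2,i=0
  ##...|#  b24=1 t=5,i=5
  #.###|.  b23=0 t=4,i=8
  #.##.|#  b22=1 t=5,i=3
  #.#.#|#  b21=1 t=1,i=11
  #.#..|.  b20=0 t=1,i=0
  #..##|.  b19=0 t=8,i=12
  #..#.|.  b18=0 t=2,i=1
  #...#|#  b17=1 t=0,i=11
  #....|#  b16=1 t=0,i=0
  .####|.  b15=0 t=2,i=11
  .###.|.  b14=0 t=4,i=9
  .##.#|.  b13=0 t=6,i=1
  .##..|#  b12=1 t=3,i=10
  .#.##|.  b11=0 t=4,i=7
  .#.#.|#  b10=1 t=1,i=10
  .#..#|#  b9=1 t=4,i=1
  .#...|.  b8=0 t=0,i=10
  ..###|#  b7=1 t=2,i=10
  ..##.|#  b6=1 t=3,i=9
  ..#.#|.  b5=0 t=1,i=9
  ..#..|#  b4=1 t=0,i=9
  ...##|#  b3=1 t=2,i=9
  ...#.|.  b2=0 t=0,i=8
  ....#|.  b1=0 t=0,i=7
  .....|.  b0=0 t=0,i=1
  bits 01101001011000110001011011011000 = 1768101592

1768101592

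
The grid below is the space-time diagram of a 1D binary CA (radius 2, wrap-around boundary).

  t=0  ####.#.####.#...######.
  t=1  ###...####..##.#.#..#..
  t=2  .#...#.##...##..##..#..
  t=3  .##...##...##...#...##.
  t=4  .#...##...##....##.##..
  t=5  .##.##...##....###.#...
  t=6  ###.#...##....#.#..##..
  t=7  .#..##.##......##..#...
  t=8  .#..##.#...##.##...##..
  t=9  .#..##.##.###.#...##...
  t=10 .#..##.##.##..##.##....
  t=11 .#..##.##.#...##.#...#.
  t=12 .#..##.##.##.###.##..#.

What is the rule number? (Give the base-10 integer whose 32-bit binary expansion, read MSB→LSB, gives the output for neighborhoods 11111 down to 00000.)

  ##### -> .   bit 31 = 0  t=0,i=18
  ####. -> #   bit 30 = 1  t=0,i=2
  ###.# -> .   bit 29 = 0  t=0,i=3
  ###.. -> .   bit 28 = 0  t=1,i=2
  ##.## -> .   bit 27 = 0  t=0,i=22
  ##.#. -> .   bit 26 = 0  t=0,i=4
  ##..# -> .   bit 25 = 0  t=1,i=10
  ##... -> .   bit 24 = 0  t=1,i=3
  #.### -> #   bit 23 = 1  t=0,i=0
  #.##. -> #   bit 22 = 1  t=2,i=7
  #.#.# -> .   bit 21 = 0  t=0,i=5
  #.#.. -> #   bit 20 = 1  t=0,i=12
  #..## -> .   bit 19 = 0  t=1,i=11
  #..#. -> .   bit 18 = 0  t=1,i=19
  #...# -> .   bit 17 = 0  t=0,i=14
  #.... -> .   bit 16 = 0  t=4,i=13
  .#### -> #   bit 15 = 1  t=0,i=1
  .###. -> #   bit 14 = 1  t=1,i=1
  .##.# -> #   bit 13 = 1  t=1,i=13
  .##.. -> .   bit 12 = 0  t=2,i=8
  .#.## -> #   bit 11 = 1  t=0,i=6
  .#.#. -> #   bit 10 = 1  t=1,i=16
  .#..# -> .   bit 9 = 0  t=1,i=18
  .#... -> #   bit 8 = 1  t=0,i=13
  ..### -> .   bit 7 = 0  t=0,i=16
  ..##. -> #   bit 6 = 1  t=1,i=12
  ..#.# -> .   bit 5 = 0  t=2,i=5
  ..#.. -> #   bit 4 = 1  t=1,i=20
  ...## -> #   bit 3 = 1  t=0,i=15
  ...#. -> .   bit 2 = 0  t=2,i=0
  ....# -> .   bit 1 = 0  t=4,i=14
  ..... -> #   bit 0 = 1  t=7,i=11
  bits 01000000110100001110110101011001 = 1087434073

1087434073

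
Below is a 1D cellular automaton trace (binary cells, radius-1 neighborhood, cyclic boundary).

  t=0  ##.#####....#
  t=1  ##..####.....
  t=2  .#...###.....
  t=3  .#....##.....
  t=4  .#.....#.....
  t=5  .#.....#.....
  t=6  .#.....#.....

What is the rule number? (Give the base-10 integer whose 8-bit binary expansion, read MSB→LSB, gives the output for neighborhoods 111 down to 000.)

  ### -> #   bit 7 = 1  t=0,i=0
  ##. -> #   bit 6 = 1  t=0,i=1
  #.# -> .   bit 5 = 0  t=0,i=2
  #.. -> .   bit 4 = 0  t=0,i=8
  .## -> .   bit 3 = 0  t=0,i=3
  .#. -> #   bit 2 = 1  t=2,i=1
  ..# -> .   bit 1 = 0  t=0,i=11
  ... -> .   bit 0 = 0  t=0,i=9
  bits 11000100 = 196

196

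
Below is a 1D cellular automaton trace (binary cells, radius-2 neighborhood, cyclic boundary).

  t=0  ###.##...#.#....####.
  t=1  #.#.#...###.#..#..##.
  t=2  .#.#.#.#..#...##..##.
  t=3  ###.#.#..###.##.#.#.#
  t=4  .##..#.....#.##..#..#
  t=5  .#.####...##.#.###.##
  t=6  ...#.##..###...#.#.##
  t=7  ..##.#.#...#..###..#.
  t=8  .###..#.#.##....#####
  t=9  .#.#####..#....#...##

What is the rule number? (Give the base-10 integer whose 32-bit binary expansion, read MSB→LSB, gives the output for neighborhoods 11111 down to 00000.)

1925457276

  nb #####: next=.  (t=8,i=18, bit31=0)
  nb ####.: next=#  (t=0,i=18, bit30=1)
  nb ###.#: next=#  (t=0,i=2, bit29=1)
  nb ###..: next=#  (t=5,i=6, bit28=1)
  nb ##.##: next=.  (t=0,i=3, bit27=0)
  nb ##.#.: next=.  (t=1,i=11, bit26=0)
  nb ##..#: next=#  (t=2,i=16, bit25=1)
  nb ##...: next=.  (t=0,i=6, bit24=0)
  nb #.###: next=#  (t=0,i=0, bit23=1)
  nb #.##.: next=#  (t=0,i=4, bit22=1)
  nb #.#.#: next=.  (t=1,i=0, bit21=0)
  nb #.#..: next=.  (t=0,i=11, bit20=0)
  nb #..##: next=.  (t=1,i=17, bit19=0)
  nb #..#.: next=#  (t=1,i=14, bit18=1)
  nb #...#: next=.  (t=0,i=7, bit17=0)
  nb #....: next=.  (t=0,i=13, bit16=0)
  nb .####: next=.  (t=0,i=17, bit15=0)
  nb .###.: next=.  (t=0,i=1, bit14=0)
  nb .##.#: next=#  (t=1,i=19, bit13=1)
  nb .##..: next=.  (t=0,i=5, bit12=0)
  nb .#.##: next=.  (t=3,i=19, bit11=0)
  nb .#.#.: next=#  (t=0,i=10, bit10=1)
  nb .#..#: next=.  (t=1,i=13, bit9=0)
  nb .#...: next=#  (t=0,i=12, bit8=1)
  nb ..###: next=.  (t=0,i=16, bit7=0)
  nb ..##.: next=#  (t=1,i=18, bit6=1)
  nb ..#.#: next=#  (t=0,i=9, bit5=1)
  nb ..#..: next=#  (t=1,i=15, bit4=1)
  nb ...##: next=#  (t=0,i=15, bit3=1)
  nb ...#.: next=#  (t=0,i=8, bit2=1)
  nb ....#: next=.  (t=0,i=14, bit1=0)
  nb .....: next=.  (t=4,i=8, bit0=0)
  bits 01110010110001000010010101111100 = 1925457276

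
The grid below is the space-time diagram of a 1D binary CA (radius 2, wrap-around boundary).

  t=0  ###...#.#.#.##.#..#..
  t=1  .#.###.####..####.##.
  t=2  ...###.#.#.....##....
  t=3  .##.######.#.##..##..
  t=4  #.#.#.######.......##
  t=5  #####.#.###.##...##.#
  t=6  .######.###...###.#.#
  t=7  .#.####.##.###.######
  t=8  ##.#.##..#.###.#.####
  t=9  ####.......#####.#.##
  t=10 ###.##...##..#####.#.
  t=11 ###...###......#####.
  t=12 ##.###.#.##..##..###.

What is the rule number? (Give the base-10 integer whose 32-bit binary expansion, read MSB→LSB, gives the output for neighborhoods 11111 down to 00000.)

3853739550

  #####|#  b31=1 t=3,i=6
  ####.|#  b30=1 t=1,i=9
  ###.#|#  b29=1 t=1,i=5
  ###..|.  b28=0 t=0,i=2
  ##.##|.  b27=0 t=1,i=6
  ##.#.|#  b26=1 t=0,i=14
  ##..#|.  b25=0 t=1,i=11
  ##...|#  b24=1 t=0,i=3
  #.###|#  b23=1 t=1,i=3
  #.##.|.  b22=0 t=0,i=12
  #.#.#|#  b21=1 t=0,i=8
  #.#..|#  b20=1 t=0,i=15
  #..##|.  b19=0 t=0,i=20
  #..#.|.  b18=0 t=0,i=17
  #...#|#  b17=1 t=0,i=4
  #....|#  b16=1 t=2,i=11
  .####|.  b15=0 t=1,i=8
  .###.|#  b14=1 t=0,i=1
  .##.#|#  b13=1 t=0,i=13
  .##..|.  b12=0 t=1,i=19
  .#.##|.  b11=0 t=0,i=11
  .#.#.|#  b10=1 t=0,i=7
  .#..#|#  b9=1 t=0,i=16
  .#...|.  b8=0 t=2,i=10
  ..###|.  b7=0 t=0,i=0
  ..##.|.  b6=0 t=2,i=15
  ..#.#|.  b5=0 t=0,i=6
  ..#..|#  b4=1 t=0,i=18
  ...##|#  b3=1 t=2,i=2
  ...#.|#  b2=1 t=0,i=5
  ....#|#  b1=1 t=2,i=1
  .....|.  b0=0 t=2,i=0
  bits 11100101101100110110011000011110 = 3853739550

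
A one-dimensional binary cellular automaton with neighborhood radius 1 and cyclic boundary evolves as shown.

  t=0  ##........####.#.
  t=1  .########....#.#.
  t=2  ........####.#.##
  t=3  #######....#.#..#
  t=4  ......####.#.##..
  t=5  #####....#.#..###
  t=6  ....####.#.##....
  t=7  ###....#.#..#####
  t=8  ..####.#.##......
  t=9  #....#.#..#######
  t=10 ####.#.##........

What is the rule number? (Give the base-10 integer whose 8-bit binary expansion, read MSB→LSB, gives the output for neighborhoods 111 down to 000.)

85

  nb ###: next=.  (t=0,i=11, bit7=0)
  nb ##.: next=#  (t=0,i=1, bit6=1)
  nb #.#: next=.  (t=0,i=14, bit5=0)
  nb #..: next=#  (t=0,i=2, bit4=1)
  nb .##: next=.  (t=0,i=0, bit3=0)
  nb .#.: next=#  (t=0,i=15, bit2=1)
  nb ..#: next=.  (t=0,i=9, bit1=0)
  nb ...: next=#  (t=0,i=3, bit0=1)
  bits 01010101 = 85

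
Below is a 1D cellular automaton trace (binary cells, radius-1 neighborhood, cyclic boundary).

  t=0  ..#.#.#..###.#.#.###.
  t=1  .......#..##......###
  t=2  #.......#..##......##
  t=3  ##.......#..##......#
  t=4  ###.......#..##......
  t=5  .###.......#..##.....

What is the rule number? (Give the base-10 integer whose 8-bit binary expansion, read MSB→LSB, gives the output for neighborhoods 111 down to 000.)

  [7] ### => #  t=0,i=10
  [6] ##. => #  t=0,i=11
  [5] #.# => .  t=0,i=3
  [4] #.. => #  t=0,i=7
  [3] .## => .  t=0,i=9
  [2] .#. => .  t=0,i=2
  [1] ..# => .  t=0,i=1
  [0] ... => .  t=0,i=0
  bits 11010000 = 208

208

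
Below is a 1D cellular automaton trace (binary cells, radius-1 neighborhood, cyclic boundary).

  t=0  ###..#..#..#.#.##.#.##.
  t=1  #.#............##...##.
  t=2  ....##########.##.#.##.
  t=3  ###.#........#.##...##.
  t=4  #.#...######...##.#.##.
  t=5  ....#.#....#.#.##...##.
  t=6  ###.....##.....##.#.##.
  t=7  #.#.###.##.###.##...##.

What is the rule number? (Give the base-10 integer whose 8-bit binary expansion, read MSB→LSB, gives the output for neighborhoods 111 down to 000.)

73

  ###|.  b7=0 t=0,i=1
  ##.|#  b6=1 t=0,i=2
  #.#|.  b5=0 t=0,i=12
  #..|.  b4=0 t=0,i=3
  .##|#  b3=1 t=0,i=0
  .#.|.  b2=0 t=0,i=5
  ..#|.  b1=0 t=0,i=4
  ...|#  b0=1 t=1,i=4
  bits 01001001 = 73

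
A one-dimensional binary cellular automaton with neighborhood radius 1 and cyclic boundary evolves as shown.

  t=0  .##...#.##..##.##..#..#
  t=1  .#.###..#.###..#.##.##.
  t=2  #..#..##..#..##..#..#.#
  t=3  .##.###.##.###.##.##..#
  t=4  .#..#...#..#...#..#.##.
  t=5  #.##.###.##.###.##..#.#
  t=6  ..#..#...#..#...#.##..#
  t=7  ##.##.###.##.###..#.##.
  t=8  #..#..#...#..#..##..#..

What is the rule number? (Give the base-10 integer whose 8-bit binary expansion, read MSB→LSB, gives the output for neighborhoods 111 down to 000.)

27

  ### -> .   bit 7 = 0  t=1,i=4
  ##. -> .   bit 6 = 0  t=0,i=2
  #.# -> .   bit 5 = 0  t=0,i=0
  #.. -> #   bit 4 = 1  t=0,i=3
  .## -> #   bit 3 = 1  t=0,i=1
  .#. -> .   bit 2 = 0  t=0,i=6
  ..# -> #   bit 1 = 1  t=0,i=5
  ... -> #   bit 0 = 1  t=0,i=4
  bits 00011011 = 27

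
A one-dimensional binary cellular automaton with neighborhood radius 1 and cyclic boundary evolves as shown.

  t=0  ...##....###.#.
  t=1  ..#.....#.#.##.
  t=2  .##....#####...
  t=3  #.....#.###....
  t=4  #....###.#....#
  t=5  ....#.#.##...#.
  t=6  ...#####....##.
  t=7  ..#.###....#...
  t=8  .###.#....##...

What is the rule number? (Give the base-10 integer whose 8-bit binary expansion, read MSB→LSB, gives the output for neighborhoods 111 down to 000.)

166

  ###|#  b7=1 t=0,i=10
  ##.|.  b6=0 t=0,i=4
  #.#|#  b5=1 t=0,i=12
  #..|.  b4=0 t=0,i=5
  .##|.  b3=0 t=0,i=3
  .#.|#  b2=1 t=0,i=13
  ..#|#  b1=1 t=0,i=2
  ...|.  b0=0 t=0,i=0
  bits 10100110 = 166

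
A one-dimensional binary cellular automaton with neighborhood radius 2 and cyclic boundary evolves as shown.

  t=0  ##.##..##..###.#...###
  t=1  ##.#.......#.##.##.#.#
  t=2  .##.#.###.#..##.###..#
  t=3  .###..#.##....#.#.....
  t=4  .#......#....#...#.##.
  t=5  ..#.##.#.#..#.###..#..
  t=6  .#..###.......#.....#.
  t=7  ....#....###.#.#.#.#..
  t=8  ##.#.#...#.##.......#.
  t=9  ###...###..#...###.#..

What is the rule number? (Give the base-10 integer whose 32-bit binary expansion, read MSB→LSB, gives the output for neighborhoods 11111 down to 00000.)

  nb #####: next=#  (t=0,i=21, bit31=1)
  nb ####.: next=#  (t=0,i=0, bit30=1)
  nb ###.#: next=#  (t=0,i=1, bit29=1)
  nb ###..: next=.  (t=2,i=18, bit28=0)
  nb ##.##: next=.  (t=0,i=2, bit27=0)
  nb ##.#.: next=#  (t=0,i=14, bit26=1)
  nb ##..#: next=.  (t=0,i=5, bit25=0)
  nb ##...: next=.  (t=3,i=10, bit24=0)
  nb #.###: next=#  (t=1,i=21, bit23=1)
  nb #.##.: next=#  (t=0,i=3, bit22=1)
  nb #.#.#: next=.  (t=1,i=19, bit21=0)
  nb #.#..: next=.  (t=0,i=15, bit20=0)
  nb #..##: next=.  (t=0,i=6, bit19=0)
  nb #..#.: next=.  (t=2,i=20, bit18=0)
  nb #...#: next=#  (t=0,i=17, bit17=1)
  nb #....: next=.  (t=1,i=5, bit16=0)
  nb .####: next=.  (t=0,i=20, bit15=0)
  nb .###.: next=.  (t=0,i=12, bit14=0)
  nb .##.#: next=#  (t=1,i=14, bit13=1)
  nb .##..: next=.  (t=0,i=4, bit12=0)
  nb .#.##: next=.  (t=1,i=12, bit11=0)
  nb .#.#.: next=.  (t=3,i=15, bit10=0)
  nb .#..#: next=.  (t=2,i=11, bit9=0)
  nb .#...: next=#  (t=0,i=16, bit8=1)
  nb ..###: next=#  (t=0,i=11, bit7=1)
  nb ..##.: next=.  (t=0,i=7, bit6=0)
  nb ..#.#: next=.  (t=1,i=11, bit5=0)
  nb ..#..: next=.  (t=4,i=1, bit4=0)
  nb ...##: next=.  (t=0,i=18, bit3=0)
  nb ...#.: next=#  (t=1,i=10, bit2=1)
  nb ....#: next=.  (t=1,i=9, bit1=0)
  nb .....: next=#  (t=1,i=6, bit0=1)
  bits 11100100110000100010000110000101 = 3837927813

3837927813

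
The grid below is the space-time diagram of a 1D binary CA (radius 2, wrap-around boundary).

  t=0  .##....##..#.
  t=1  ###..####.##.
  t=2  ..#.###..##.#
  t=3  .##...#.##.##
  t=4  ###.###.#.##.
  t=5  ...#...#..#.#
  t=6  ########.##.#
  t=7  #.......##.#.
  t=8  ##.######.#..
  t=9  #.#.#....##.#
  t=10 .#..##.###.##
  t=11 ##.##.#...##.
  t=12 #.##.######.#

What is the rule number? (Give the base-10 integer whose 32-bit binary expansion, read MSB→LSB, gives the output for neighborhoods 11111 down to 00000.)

475959807

  ##### -> .   bit 31 = 0  t=6,i=1
  ####. -> .   bit 30 = 0  t=1,i=7
  ###.# -> .   bit 29 = 0  t=1,i=8
  ###.. -> #   bit 28 = 1  t=1,i=2
  ##.## -> #   bit 27 = 1  t=1,i=9
  ##.#. -> #   bit 26 = 1  t=2,i=11
  ##..# -> .   bit 25 = 0  t=0,i=9
  ##... -> .   bit 24 = 0  t=0,i=3
  #.### -> .   bit 23 = 0  t=1,i=0
  #.##. -> #   bit 22 = 1  t=1,i=10
  #.#.# -> .   bit 21 = 0  t=4,i=8
  #.#.. -> #   bit 20 = 1  t=2,i=12
  #..## -> #   bit 19 = 1  t=0,i=0
  #..#. -> #   bit 18 = 1  t=0,i=10
  #...# -> #   bit 17 = 1  t=3,i=4
  #.... -> .   bit 16 = 0  t=0,i=4
  .#### -> #   bit 15 = 1  t=1,i=6
  .###. -> .   bit 14 = 0  t=1,i=1
  .##.# -> .   bit 13 = 0  t=1,i=11
  .##.. -> #   bit 12 = 1  t=0,i=2
  .#.## -> .   bit 11 = 0  t=2,i=3
  .#.#. -> .   bit 10 = 0  t=5,i=11
  .#..# -> .   bit 9 = 0  t=0,i=12
  .#... -> #   bit 8 = 1  t=5,i=0
  ..### -> #   bit 7 = 1  t=1,i=5
  ..##. -> #   bit 6 = 1  t=0,i=1
  ..#.# -> #   bit 5 = 1  t=2,i=2
  ..#.. -> #   bit 4 = 1  t=0,i=11
  ...## -> #   bit 3 = 1  t=0,i=6
  ...#. -> #   bit 2 = 1  t=3,i=5
  ....# -> #   bit 1 = 1  t=0,i=5
  ..... -> #   bit 0 = 1  t=7,i=3
  bits 00011100010111101001000111111111 = 475959807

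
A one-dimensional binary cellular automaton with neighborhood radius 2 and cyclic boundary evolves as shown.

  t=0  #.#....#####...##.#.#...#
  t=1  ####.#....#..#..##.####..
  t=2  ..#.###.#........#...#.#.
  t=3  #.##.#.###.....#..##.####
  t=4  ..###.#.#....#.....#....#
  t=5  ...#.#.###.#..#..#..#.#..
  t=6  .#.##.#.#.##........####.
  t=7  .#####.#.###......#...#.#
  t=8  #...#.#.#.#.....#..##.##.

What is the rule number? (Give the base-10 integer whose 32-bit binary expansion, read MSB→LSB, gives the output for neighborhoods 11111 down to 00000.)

  nb #####: next=.  (t=0,i=9, bit31=0)
  nb ####.: next=#  (t=0,i=10, bit30=1)
  nb ###.#: next=.  (t=1,i=3, bit29=0)
  nb ###..: next=.  (t=0,i=11, bit28=0)
  nb ##.##: next=.  (t=1,i=18, bit27=0)
  nb ##.#.: next=#  (t=0,i=1, bit26=1)
  nb ##..#: next=#  (t=1,i=23, bit25=1)
  nb ##...: next=.  (t=0,i=12, bit24=0)
  nb #.###: next=.  (t=1,i=19, bit23=0)
  nb #.##.: next=#  (t=3,i=2, bit22=1)
  nb #.#.#: next=.  (t=0,i=18, bit21=0)
  nb #.#..: next=#  (t=0,i=2, bit20=1)
  nb #..##: next=.  (t=1,i=15, bit19=0)
  nb #..#.: next=.  (t=1,i=12, bit18=0)
  nb #...#: next=#  (t=0,i=13, bit17=1)
  nb #....: next=.  (t=0,i=4, bit16=0)
  nb .####: next=.  (t=0,i=8, bit15=0)
  nb .###.: next=#  (t=2,i=5, bit14=1)
  nb .##.#: next=#  (t=0,i=0, bit13=1)
  nb .##..: next=#  (t=6,i=11, bit12=1)
  nb .#.##: next=#  (t=2,i=3, bit11=1)
  nb .#.#.: next=#  (t=0,i=19, bit10=1)
  nb .#..#: next=.  (t=1,i=11, bit9=0)
  nb .#...: next=#  (t=0,i=3, bit8=1)
  nb ..###: next=.  (t=0,i=7, bit7=0)
  nb ..##.: next=.  (t=0,i=15, bit6=0)
  nb ..#.#: next=#  (t=2,i=2, bit5=1)
  nb ..#..: next=.  (t=1,i=10, bit4=0)
  nb ...##: next=.  (t=0,i=6, bit3=0)
  nb ...#.: next=.  (t=1,i=9, bit2=0)
  nb ....#: next=#  (t=0,i=5, bit1=1)
  nb .....: next=.  (t=2,i=11, bit0=0)
  bits 01000110010100100111110100100010 = 1179811106

1179811106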